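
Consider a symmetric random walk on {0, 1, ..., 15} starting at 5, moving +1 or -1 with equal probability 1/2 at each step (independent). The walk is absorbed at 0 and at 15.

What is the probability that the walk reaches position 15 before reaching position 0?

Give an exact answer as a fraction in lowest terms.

Answer: 1/3

Derivation:
Symmetric walk (p = 1/2): the harmonic-function argument gives P(hit 15 before 0 | start at 5) = a/N.
P = 5/15 = 1/3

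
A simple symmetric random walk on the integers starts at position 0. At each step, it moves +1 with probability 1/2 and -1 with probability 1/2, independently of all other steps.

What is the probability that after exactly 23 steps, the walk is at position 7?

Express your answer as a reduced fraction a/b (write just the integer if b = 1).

To reach position 7 after 23 steps: need 15 steps of +1 and 8 of -1.
Favorable paths: C(23,15) = 490314
Total paths: 2^23 = 8388608
P = 490314/8388608 = 245157/4194304

Answer: 245157/4194304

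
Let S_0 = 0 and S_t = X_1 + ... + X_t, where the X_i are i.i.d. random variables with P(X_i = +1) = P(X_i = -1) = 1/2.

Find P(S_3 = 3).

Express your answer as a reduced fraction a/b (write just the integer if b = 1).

To reach position 3 after 3 steps: need 3 steps of +1 and 0 of -1.
Favorable paths: C(3,3) = 1
Total paths: 2^3 = 8
P = 1/8 = 1/8

Answer: 1/8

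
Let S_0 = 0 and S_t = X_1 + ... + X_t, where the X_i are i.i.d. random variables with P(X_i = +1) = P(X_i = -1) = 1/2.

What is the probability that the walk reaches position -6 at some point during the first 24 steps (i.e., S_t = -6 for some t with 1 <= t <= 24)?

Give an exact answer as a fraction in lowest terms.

Count via complement. Let g(t,s) = #length-t paths at position s with S_1..S_t all ≠ -6.
g(t,s) = g(t-1,s-1) + g(t-1,s+1) for s ≠ -6; g(t,-6) = 0.
t=0: g(0,0)=1
t=1: g(1,-1)=1 g(1,1)=1
t=2: g(2,-2)=1 g(2,0)=2 g(2,2)=1
t=3: g(3,-3)=1 g(3,-1)=3 g(3,1)=3 g(3,3)=1
t=4: g(4,-4)=1 g(4,-2)=4 g(4,0)=6 g(4,2)=4 g(4,4)=1
t=5: g(5,-5)=1 g(5,-3)=5 g(5,-1)=10 g(5,1)=10 g(5,3)=5 g(5,5)=1
t=6: g(6,-4)=6 g(6,-2)=15 g(6,0)=20 g(6,2)=15 g(6,4)=6 g(6,6)=1
t=7: g(7,-5)=6 g(7,-3)=21 g(7,-1)=35 g(7,1)=35 g(7,3)=21 g(7,5)=7 g(7,7)=1
t=8: g(8,-4)=27 g(8,-2)=56 g(8,0)=70 g(8,2)=56 g(8,4)=28 g(8,6)=8 g(8,8)=1
t=9: g(9,-5)=27 g(9,-3)=83 g(9,-1)=126 g(9,1)=126 g(9,3)=84 g(9,5)=36 g(9,7)=9 g(9,9)=1
t=10: g(10,-4)=110 g(10,-2)=209 g(10,0)=252 g(10,2)=210 g(10,4)=120 g(10,6)=45 g(10,8)=10 g(10,10)=1
t=11: g(11,-5)=110 g(11,-3)=319 g(11,-1)=461 g(11,1)=462 g(11,3)=330 g(11,5)=165 g(11,7)=55 g(11,9)=11 g(11,11)=1
t=12: g(12,-4)=429 g(12,-2)=780 g(12,0)=923 g(12,2)=792 g(12,4)=495 g(12,6)=220 g(12,8)=66 g(12,10)=12 g(12,12)=1
t=13: g(13,-5)=429 g(13,-3)=1209 g(13,-1)=1703 g(13,1)=1715 g(13,3)=1287 g(13,5)=715 g(13,7)=286 g(13,9)=78 g(13,11)=13 g(13,13)=1
t=14: g(14,-4)=1638 g(14,-2)=2912 g(14,0)=3418 g(14,2)=3002 g(14,4)=2002 g(14,6)=1001 g(14,8)=364 g(14,10)=91 g(14,12)=14 g(14,14)=1
t=15: g(15,-5)=1638 g(15,-3)=4550 g(15,-1)=6330 g(15,1)=6420 g(15,3)=5004 g(15,5)=3003 g(15,7)=1365 g(15,9)=455 g(15,11)=105 g(15,13)=15 g(15,15)=1
t=16: g(16,-4)=6188 g(16,-2)=10880 g(16,0)=12750 g(16,2)=11424 g(16,4)=8007 g(16,6)=4368 g(16,8)=1820 g(16,10)=560 g(16,12)=120 g(16,14)=16 g(16,16)=1
t=17: g(17,-5)=6188 g(17,-3)=17068 g(17,-1)=23630 g(17,1)=24174 g(17,3)=19431 g(17,5)=12375 g(17,7)=6188 g(17,9)=2380 g(17,11)=680 g(17,13)=136 g(17,15)=17 g(17,17)=1
t=18: g(18,-4)=23256 g(18,-2)=40698 g(18,0)=47804 g(18,2)=43605 g(18,4)=31806 g(18,6)=18563 g(18,8)=8568 g(18,10)=3060 g(18,12)=816 g(18,14)=153 g(18,16)=18 g(18,18)=1
t=19: g(19,-5)=23256 g(19,-3)=63954 g(19,-1)=88502 g(19,1)=91409 g(19,3)=75411 g(19,5)=50369 g(19,7)=27131 g(19,9)=11628 g(19,11)=3876 g(19,13)=969 g(19,15)=171 g(19,17)=19 g(19,19)=1
t=20: g(20,-4)=87210 g(20,-2)=152456 g(20,0)=179911 g(20,2)=166820 g(20,4)=125780 g(20,6)=77500 g(20,8)=38759 g(20,10)=15504 g(20,12)=4845 g(20,14)=1140 g(20,16)=190 g(20,18)=20 g(20,20)=1
t=21: g(21,-5)=87210 g(21,-3)=239666 g(21,-1)=332367 g(21,1)=346731 g(21,3)=292600 g(21,5)=203280 g(21,7)=116259 g(21,9)=54263 g(21,11)=20349 g(21,13)=5985 g(21,15)=1330 g(21,17)=210 g(21,19)=21 g(21,21)=1
t=22: g(22,-4)=326876 g(22,-2)=572033 g(22,0)=679098 g(22,2)=639331 g(22,4)=495880 g(22,6)=319539 g(22,8)=170522 g(22,10)=74612 g(22,12)=26334 g(22,14)=7315 g(22,16)=1540 g(22,18)=231 g(22,20)=22 g(22,22)=1
t=23: g(23,-5)=326876 g(23,-3)=898909 g(23,-1)=1251131 g(23,1)=1318429 g(23,3)=1135211 g(23,5)=815419 g(23,7)=490061 g(23,9)=245134 g(23,11)=100946 g(23,13)=33649 g(23,15)=8855 g(23,17)=1771 g(23,19)=253 g(23,21)=23 g(23,23)=1
t=24: g(24,-4)=1225785 g(24,-2)=2150040 g(24,0)=2569560 g(24,2)=2453640 g(24,4)=1950630 g(24,6)=1305480 g(24,8)=735195 g(24,10)=346080 g(24,12)=134595 g(24,14)=42504 g(24,16)=10626 g(24,18)=2024 g(24,20)=276 g(24,22)=24 g(24,24)=1
Paths never hitting -6: Σ_s g(24,s) = 12926460
Paths hitting -6: 2^24 - 12926460 = 3850756
P = 3850756/16777216 = 962689/4194304

Answer: 962689/4194304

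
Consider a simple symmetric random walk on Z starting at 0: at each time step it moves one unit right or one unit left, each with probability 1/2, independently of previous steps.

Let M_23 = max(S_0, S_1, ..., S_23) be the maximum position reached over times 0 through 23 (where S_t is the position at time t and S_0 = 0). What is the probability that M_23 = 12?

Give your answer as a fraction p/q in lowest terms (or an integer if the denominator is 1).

Let M_23 = max(S_0,...,S_23). Use the reflection principle: for j ≥ 1, #{paths with M_23 ≥ j} = #{S_23 ≥ j} + #{S_23 ≥ j+1}.
By reflection, #{M_23 ≥ 12} = #{S_23 ≥ 12} + #{S_23 ≥ 13} = 44552 + 44552 = 89104.
#{M_23 ≥ 13} = #{S_23 ≥ 13} + #{S_23 ≥ 14} = 44552 + 10903 = 55455.
#{M_23 = 12} = 89104 - 55455 = 33649.
P(M_23 = 12) = 33649/8388608 = 33649/8388608

Answer: 33649/8388608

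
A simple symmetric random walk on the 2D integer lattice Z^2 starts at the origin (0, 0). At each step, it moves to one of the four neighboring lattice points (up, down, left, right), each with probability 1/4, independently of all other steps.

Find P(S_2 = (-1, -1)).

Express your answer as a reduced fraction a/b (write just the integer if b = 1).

Let h be the number of horizontal steps (so 2-h are vertical). To end at (-1,-1) need (h-1)/2 right-steps and ((2-h)-1)/2 up-steps.
Sum over h with 1 ≤ h ≤ 1, h ≡ 1 (mod 2), 2-h ≡ 1 (mod 2):
h=1: C(2,1)·C(1,0)·C(1,0) = 2·1·1 = 2
Total favorable: 2
Total paths: 4^2 = 16
P = 2/16 = 1/8

Answer: 1/8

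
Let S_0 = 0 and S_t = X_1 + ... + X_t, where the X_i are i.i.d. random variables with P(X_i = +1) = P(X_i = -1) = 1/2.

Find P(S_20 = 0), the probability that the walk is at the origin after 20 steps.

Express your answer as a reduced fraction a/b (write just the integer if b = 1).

Answer: 46189/262144

Derivation:
To return to 0 after 20 steps: need exactly 10 steps of +1 and 10 of -1.
Favorable paths: C(20,10) = 184756
Total paths: 2^20 = 1048576
P = 184756/1048576 = 46189/262144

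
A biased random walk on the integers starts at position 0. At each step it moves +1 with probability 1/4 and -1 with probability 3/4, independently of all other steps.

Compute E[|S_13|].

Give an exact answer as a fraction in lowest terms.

Answer: 27580423/4194304

Derivation:
S_13 takes values m ≡ 1 (mod 2) with |m| ≤ 13; P(S_13=m) = C(13,(13+m)/2) · (1/4)^((13+m)/2) · (3/4)^((13-m)/2).
Distribution: P(S=-13)=1594323/67108864, P(S=-11)=6908733/67108864, P(S=-9)=6908733/33554432, P(S=-7)=8444007/33554432, P(S=-5)=14073345/67108864, P(S=-3)=8444007/67108864, P(S=-1)=938223/16777216, P(S=1)=312741/16777216, P(S=3)=312741/67108864, P(S=5)=57915/67108864, P(S=7)=3861/33554432, P(S=9)=351/33554432, P(S=11)=39/67108864, P(S=13)=1/67108864
E[|S_13|] = Σ_m |m|·P(S_13=m) = 27580423/4194304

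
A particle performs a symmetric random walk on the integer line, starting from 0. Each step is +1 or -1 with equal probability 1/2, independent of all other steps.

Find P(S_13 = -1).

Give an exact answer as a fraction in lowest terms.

To reach position -1 after 13 steps: need 6 steps of +1 and 7 of -1.
Favorable paths: C(13,6) = 1716
Total paths: 2^13 = 8192
P = 1716/8192 = 429/2048

Answer: 429/2048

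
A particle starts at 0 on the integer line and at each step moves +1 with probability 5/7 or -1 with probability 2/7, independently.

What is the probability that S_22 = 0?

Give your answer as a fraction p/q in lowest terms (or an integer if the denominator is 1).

Answer: 10077600000000000/558545864083284007

Derivation:
To be at 0 after 22 steps: need exactly 11 steps of +1 and 11 of -1.
Number of such sequences: C(22,11) = 705432
Each has probability (5/7)^11 · (2/7)^11 = 100000000000/3909821048582988049
P = 705432 · 100000000000/3909821048582988049 = 10077600000000000/558545864083284007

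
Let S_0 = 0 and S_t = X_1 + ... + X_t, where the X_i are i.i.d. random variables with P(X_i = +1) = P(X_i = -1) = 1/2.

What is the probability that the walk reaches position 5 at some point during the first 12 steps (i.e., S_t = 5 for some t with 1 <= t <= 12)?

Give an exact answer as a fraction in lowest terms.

Answer: 299/2048

Derivation:
Count via complement. Let g(t,s) = #length-t paths at position s with S_1..S_t all ≠ 5.
g(t,s) = g(t-1,s-1) + g(t-1,s+1) for s ≠ 5; g(t,5) = 0.
t=0: g(0,0)=1
t=1: g(1,-1)=1 g(1,1)=1
t=2: g(2,-2)=1 g(2,0)=2 g(2,2)=1
t=3: g(3,-3)=1 g(3,-1)=3 g(3,1)=3 g(3,3)=1
t=4: g(4,-4)=1 g(4,-2)=4 g(4,0)=6 g(4,2)=4 g(4,4)=1
t=5: g(5,-5)=1 g(5,-3)=5 g(5,-1)=10 g(5,1)=10 g(5,3)=5
t=6: g(6,-6)=1 g(6,-4)=6 g(6,-2)=15 g(6,0)=20 g(6,2)=15 g(6,4)=5
t=7: g(7,-7)=1 g(7,-5)=7 g(7,-3)=21 g(7,-1)=35 g(7,1)=35 g(7,3)=20
t=8: g(8,-8)=1 g(8,-6)=8 g(8,-4)=28 g(8,-2)=56 g(8,0)=70 g(8,2)=55 g(8,4)=20
t=9: g(9,-9)=1 g(9,-7)=9 g(9,-5)=36 g(9,-3)=84 g(9,-1)=126 g(9,1)=125 g(9,3)=75
t=10: g(10,-10)=1 g(10,-8)=10 g(10,-6)=45 g(10,-4)=120 g(10,-2)=210 g(10,0)=251 g(10,2)=200 g(10,4)=75
t=11: g(11,-11)=1 g(11,-9)=11 g(11,-7)=55 g(11,-5)=165 g(11,-3)=330 g(11,-1)=461 g(11,1)=451 g(11,3)=275
t=12: g(12,-12)=1 g(12,-10)=12 g(12,-8)=66 g(12,-6)=220 g(12,-4)=495 g(12,-2)=791 g(12,0)=912 g(12,2)=726 g(12,4)=275
Paths never hitting 5: Σ_s g(12,s) = 3498
Paths hitting 5: 2^12 - 3498 = 598
P = 598/4096 = 299/2048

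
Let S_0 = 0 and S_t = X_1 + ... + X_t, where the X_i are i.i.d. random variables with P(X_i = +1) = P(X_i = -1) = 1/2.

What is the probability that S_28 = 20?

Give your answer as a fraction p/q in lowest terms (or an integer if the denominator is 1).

Answer: 20475/268435456

Derivation:
To reach position 20 after 28 steps: need 24 steps of +1 and 4 of -1.
Favorable paths: C(28,24) = 20475
Total paths: 2^28 = 268435456
P = 20475/268435456 = 20475/268435456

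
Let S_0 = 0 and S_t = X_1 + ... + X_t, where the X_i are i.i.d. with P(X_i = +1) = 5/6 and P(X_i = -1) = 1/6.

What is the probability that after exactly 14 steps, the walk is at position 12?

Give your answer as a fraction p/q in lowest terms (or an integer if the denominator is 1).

To reach position 12 after 14 steps: need 13 steps of +1 and 1 step of -1.
Number of such sequences: C(14,13) = 14
Each has probability (5/6)^13 · (1/6)^1 = 1220703125/78364164096
P = 14 · 1220703125/78364164096 = 8544921875/39182082048

Answer: 8544921875/39182082048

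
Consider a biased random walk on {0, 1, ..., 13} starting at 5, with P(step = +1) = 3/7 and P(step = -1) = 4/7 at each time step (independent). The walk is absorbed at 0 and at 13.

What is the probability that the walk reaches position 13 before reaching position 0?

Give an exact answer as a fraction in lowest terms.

Answer: 5124141/65514541

Derivation:
Biased walk: p = 3/7, q = 4/7, r = q/p = 4/3
Gambler's ruin: P(hit 13 before 0 | start at 5) = (1 - r^a)/(1 - r^N)
r^5 = 1024/243; r^13 = 67108864/1594323
P = (1 - 1024/243) / (1 - 67108864/1594323) = -781/243 / -65514541/1594323 = 5124141/65514541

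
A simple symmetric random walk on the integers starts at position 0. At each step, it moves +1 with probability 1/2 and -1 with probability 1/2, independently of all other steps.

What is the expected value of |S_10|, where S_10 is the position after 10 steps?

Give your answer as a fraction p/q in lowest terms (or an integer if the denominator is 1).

S_10 takes values m ≡ 0 (mod 2) with |m| ≤ 10; P(S_10=m) = C(10,(10+m)/2)/2^10.
Total paths: 2^10 = 1024
Distribution: P(S=-10)=1/1024, P(S=-8)=10/1024, P(S=-6)=45/1024, P(S=-4)=120/1024, P(S=-2)=210/1024, P(S=0)=252/1024, P(S=2)=210/1024, P(S=4)=120/1024, P(S=6)=45/1024, P(S=8)=10/1024, P(S=10)=1/1024
E[|S_10|] = Σ_m |m|·P(S_10=m) = 2520/1024 = 315/128

Answer: 315/128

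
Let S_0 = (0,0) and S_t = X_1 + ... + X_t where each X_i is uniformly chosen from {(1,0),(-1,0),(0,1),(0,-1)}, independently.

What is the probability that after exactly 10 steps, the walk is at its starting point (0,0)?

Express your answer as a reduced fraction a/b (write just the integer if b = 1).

Answer: 3969/65536

Derivation:
Let h be the number of horizontal steps (so 10-h are vertical). To end at (0,0) need (h+0)/2 right-steps and ((10-h)+0)/2 up-steps.
Sum over h with 0 ≤ h ≤ 10, h ≡ 0 (mod 2), 10-h ≡ 0 (mod 2):
h=0: C(10,0)·C(0,0)·C(10,5) = 1·1·252 = 252
h=2: C(10,2)·C(2,1)·C(8,4) = 45·2·70 = 6300
h=4: C(10,4)·C(4,2)·C(6,3) = 210·6·20 = 25200
h=6: C(10,6)·C(6,3)·C(4,2) = 210·20·6 = 25200
h=8: C(10,8)·C(8,4)·C(2,1) = 45·70·2 = 6300
h=10: C(10,10)·C(10,5)·C(0,0) = 1·252·1 = 252
Total favorable: 63504
Total paths: 4^10 = 1048576
P = 63504/1048576 = 3969/65536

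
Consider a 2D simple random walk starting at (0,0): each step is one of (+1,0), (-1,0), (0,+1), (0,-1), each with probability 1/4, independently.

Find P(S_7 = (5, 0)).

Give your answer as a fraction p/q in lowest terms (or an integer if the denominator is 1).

Answer: 49/16384

Derivation:
Let h be the number of horizontal steps (so 7-h are vertical). To end at (5,0) need (h+5)/2 right-steps and ((7-h)+0)/2 up-steps.
Sum over h with 5 ≤ h ≤ 7, h ≡ 1 (mod 2), 7-h ≡ 0 (mod 2):
h=5: C(7,5)·C(5,5)·C(2,1) = 21·1·2 = 42
h=7: C(7,7)·C(7,6)·C(0,0) = 1·7·1 = 7
Total favorable: 49
Total paths: 4^7 = 16384
P = 49/16384 = 49/16384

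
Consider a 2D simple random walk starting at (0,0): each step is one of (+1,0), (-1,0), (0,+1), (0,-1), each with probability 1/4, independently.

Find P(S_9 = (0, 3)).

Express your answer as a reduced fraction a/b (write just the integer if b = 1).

Let h be the number of horizontal steps (so 9-h are vertical). To end at (0,3) need (h+0)/2 right-steps and ((9-h)+3)/2 up-steps.
Sum over h with 0 ≤ h ≤ 6, h ≡ 0 (mod 2), 9-h ≡ 1 (mod 2):
h=0: C(9,0)·C(0,0)·C(9,6) = 1·1·84 = 84
h=2: C(9,2)·C(2,1)·C(7,5) = 36·2·21 = 1512
h=4: C(9,4)·C(4,2)·C(5,4) = 126·6·5 = 3780
h=6: C(9,6)·C(6,3)·C(3,3) = 84·20·1 = 1680
Total favorable: 7056
Total paths: 4^9 = 262144
P = 7056/262144 = 441/16384

Answer: 441/16384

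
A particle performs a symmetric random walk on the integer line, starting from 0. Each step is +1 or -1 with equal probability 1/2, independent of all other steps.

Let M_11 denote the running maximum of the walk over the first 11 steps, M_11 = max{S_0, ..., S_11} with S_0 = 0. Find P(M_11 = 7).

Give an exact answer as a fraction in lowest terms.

Answer: 55/2048

Derivation:
Let M_11 = max(S_0,...,S_11). Use the reflection principle: for j ≥ 1, #{paths with M_11 ≥ j} = #{S_11 ≥ j} + #{S_11 ≥ j+1}.
By reflection, #{M_11 ≥ 7} = #{S_11 ≥ 7} + #{S_11 ≥ 8} = 67 + 12 = 79.
#{M_11 ≥ 8} = #{S_11 ≥ 8} + #{S_11 ≥ 9} = 12 + 12 = 24.
#{M_11 = 7} = 79 - 24 = 55.
P(M_11 = 7) = 55/2048 = 55/2048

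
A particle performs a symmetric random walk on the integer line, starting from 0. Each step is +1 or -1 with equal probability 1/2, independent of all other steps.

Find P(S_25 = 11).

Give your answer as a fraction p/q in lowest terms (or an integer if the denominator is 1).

To reach position 11 after 25 steps: need 18 steps of +1 and 7 of -1.
Favorable paths: C(25,18) = 480700
Total paths: 2^25 = 33554432
P = 480700/33554432 = 120175/8388608

Answer: 120175/8388608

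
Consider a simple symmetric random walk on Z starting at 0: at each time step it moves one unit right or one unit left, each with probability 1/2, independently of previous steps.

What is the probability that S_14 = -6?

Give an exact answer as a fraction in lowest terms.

Answer: 1001/16384

Derivation:
To reach position -6 after 14 steps: need 4 steps of +1 and 10 of -1.
Favorable paths: C(14,4) = 1001
Total paths: 2^14 = 16384
P = 1001/16384 = 1001/16384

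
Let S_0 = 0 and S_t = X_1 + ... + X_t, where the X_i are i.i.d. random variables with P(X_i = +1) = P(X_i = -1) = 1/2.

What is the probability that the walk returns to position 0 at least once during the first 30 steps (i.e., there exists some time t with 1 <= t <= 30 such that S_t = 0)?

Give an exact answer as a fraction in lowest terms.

Answer: 57414019/67108864

Derivation:
Count via complement. Let g(t,s) = #length-t paths at position s with S_1..S_t all ≠ 0.
g(t,s) = g(t-1,s-1) + g(t-1,s+1) for s ≠ 0; g(t,0) = 0.
t=0: g(0,0)=1
t=1: g(1,-1)=1 g(1,1)=1
t=2: g(2,-2)=1 g(2,2)=1
t=3: g(3,-3)=1 g(3,-1)=1 g(3,1)=1 g(3,3)=1
t=4: g(4,-4)=1 g(4,-2)=2 g(4,2)=2 g(4,4)=1
t=5: g(5,-5)=1 g(5,-3)=3 g(5,-1)=2 g(5,1)=2 g(5,3)=3 g(5,5)=1
t=6: g(6,-6)=1 g(6,-4)=4 g(6,-2)=5 g(6,2)=5 g(6,4)=4 g(6,6)=1
t=7: g(7,-7)=1 g(7,-5)=5 g(7,-3)=9 g(7,-1)=5 g(7,1)=5 g(7,3)=9 g(7,5)=5 g(7,7)=1
t=8: g(8,-8)=1 g(8,-6)=6 g(8,-4)=14 g(8,-2)=14 g(8,2)=14 g(8,4)=14 g(8,6)=6 g(8,8)=1
t=9: g(9,-9)=1 g(9,-7)=7 g(9,-5)=20 g(9,-3)=28 g(9,-1)=14 g(9,1)=14 g(9,3)=28 g(9,5)=20 g(9,7)=7 g(9,9)=1
t=10: g(10,-10)=1 g(10,-8)=8 g(10,-6)=27 g(10,-4)=48 g(10,-2)=42 g(10,2)=42 g(10,4)=48 g(10,6)=27 g(10,8)=8 g(10,10)=1
t=11: g(11,-11)=1 g(11,-9)=9 g(11,-7)=35 g(11,-5)=75 g(11,-3)=90 g(11,-1)=42 g(11,1)=42 g(11,3)=90 g(11,5)=75 g(11,7)=35 g(11,9)=9 g(11,11)=1
t=12: g(12,-12)=1 g(12,-10)=10 g(12,-8)=44 g(12,-6)=110 g(12,-4)=165 g(12,-2)=132 g(12,2)=132 g(12,4)=165 g(12,6)=110 g(12,8)=44 g(12,10)=10 g(12,12)=1
t=13: g(13,-13)=1 g(13,-11)=11 g(13,-9)=54 g(13,-7)=154 g(13,-5)=275 g(13,-3)=297 g(13,-1)=132 g(13,1)=132 g(13,3)=297 g(13,5)=275 g(13,7)=154 g(13,9)=54 g(13,11)=11 g(13,13)=1
t=14: g(14,-14)=1 g(14,-12)=12 g(14,-10)=65 g(14,-8)=208 g(14,-6)=429 g(14,-4)=572 g(14,-2)=429 g(14,2)=429 g(14,4)=572 g(14,6)=429 g(14,8)=208 g(14,10)=65 g(14,12)=12 g(14,14)=1
t=15: g(15,-15)=1 g(15,-13)=13 g(15,-11)=77 g(15,-9)=273 g(15,-7)=637 g(15,-5)=1001 g(15,-3)=1001 g(15,-1)=429 g(15,1)=429 g(15,3)=1001 g(15,5)=1001 g(15,7)=637 g(15,9)=273 g(15,11)=77 g(15,13)=13 g(15,15)=1
t=16: g(16,-16)=1 g(16,-14)=14 g(16,-12)=90 g(16,-10)=350 g(16,-8)=910 g(16,-6)=1638 g(16,-4)=2002 g(16,-2)=1430 g(16,2)=1430 g(16,4)=2002 g(16,6)=1638 g(16,8)=910 g(16,10)=350 g(16,12)=90 g(16,14)=14 g(16,16)=1
t=17: g(17,-17)=1 g(17,-15)=15 g(17,-13)=104 g(17,-11)=440 g(17,-9)=1260 g(17,-7)=2548 g(17,-5)=3640 g(17,-3)=3432 g(17,-1)=1430 g(17,1)=1430 g(17,3)=3432 g(17,5)=3640 g(17,7)=2548 g(17,9)=1260 g(17,11)=440 g(17,13)=104 g(17,15)=15 g(17,17)=1
t=18: g(18,-18)=1 g(18,-16)=16 g(18,-14)=119 g(18,-12)=544 g(18,-10)=1700 g(18,-8)=3808 g(18,-6)=6188 g(18,-4)=7072 g(18,-2)=4862 g(18,2)=4862 g(18,4)=7072 g(18,6)=6188 g(18,8)=3808 g(18,10)=1700 g(18,12)=544 g(18,14)=119 g(18,16)=16 g(18,18)=1
t=19: g(19,-19)=1 g(19,-17)=17 g(19,-15)=135 g(19,-13)=663 g(19,-11)=2244 g(19,-9)=5508 g(19,-7)=9996 g(19,-5)=13260 g(19,-3)=11934 g(19,-1)=4862 g(19,1)=4862 g(19,3)=11934 g(19,5)=13260 g(19,7)=9996 g(19,9)=5508 g(19,11)=2244 g(19,13)=663 g(19,15)=135 g(19,17)=17 g(19,19)=1
t=20: g(20,-20)=1 g(20,-18)=18 g(20,-16)=152 g(20,-14)=798 g(20,-12)=2907 g(20,-10)=7752 g(20,-8)=15504 g(20,-6)=23256 g(20,-4)=25194 g(20,-2)=16796 g(20,2)=16796 g(20,4)=25194 g(20,6)=23256 g(20,8)=15504 g(20,10)=7752 g(20,12)=2907 g(20,14)=798 g(20,16)=152 g(20,18)=18 g(20,20)=1
t=21: g(21,-21)=1 g(21,-19)=19 g(21,-17)=170 g(21,-15)=950 g(21,-13)=3705 g(21,-11)=10659 g(21,-9)=23256 g(21,-7)=38760 g(21,-5)=48450 g(21,-3)=41990 g(21,-1)=16796 g(21,1)=16796 g(21,3)=41990 g(21,5)=48450 g(21,7)=38760 g(21,9)=23256 g(21,11)=10659 g(21,13)=3705 g(21,15)=950 g(21,17)=170 g(21,19)=19 g(21,21)=1
t=22: g(22,-22)=1 g(22,-20)=20 g(22,-18)=189 g(22,-16)=1120 g(22,-14)=4655 g(22,-12)=14364 g(22,-10)=33915 g(22,-8)=62016 g(22,-6)=87210 g(22,-4)=90440 g(22,-2)=58786 g(22,2)=58786 g(22,4)=90440 g(22,6)=87210 g(22,8)=62016 g(22,10)=33915 g(22,12)=14364 g(22,14)=4655 g(22,16)=1120 g(22,18)=189 g(22,20)=20 g(22,22)=1
t=23: g(23,-23)=1 g(23,-21)=21 g(23,-19)=209 g(23,-17)=1309 g(23,-15)=5775 g(23,-13)=19019 g(23,-11)=48279 g(23,-9)=95931 g(23,-7)=149226 g(23,-5)=177650 g(23,-3)=149226 g(23,-1)=58786 g(23,1)=58786 g(23,3)=149226 g(23,5)=177650 g(23,7)=149226 g(23,9)=95931 g(23,11)=48279 g(23,13)=19019 g(23,15)=5775 g(23,17)=1309 g(23,19)=209 g(23,21)=21 g(23,23)=1
t=24: g(24,-24)=1 g(24,-22)=22 g(24,-20)=230 g(24,-18)=1518 g(24,-16)=7084 g(24,-14)=24794 g(24,-12)=67298 g(24,-10)=144210 g(24,-8)=245157 g(24,-6)=326876 g(24,-4)=326876 g(24,-2)=208012 g(24,2)=208012 g(24,4)=326876 g(24,6)=326876 g(24,8)=245157 g(24,10)=144210 g(24,12)=67298 g(24,14)=24794 g(24,16)=7084 g(24,18)=1518 g(24,20)=230 g(24,22)=22 g(24,24)=1
t=25: g(25,-25)=1 g(25,-23)=23 g(25,-21)=252 g(25,-19)=1748 g(25,-17)=8602 g(25,-15)=31878 g(25,-13)=92092 g(25,-11)=211508 g(25,-9)=389367 g(25,-7)=572033 g(25,-5)=653752 g(25,-3)=534888 g(25,-1)=208012 g(25,1)=208012 g(25,3)=534888 g(25,5)=653752 g(25,7)=572033 g(25,9)=389367 g(25,11)=211508 g(25,13)=92092 g(25,15)=31878 g(25,17)=8602 g(25,19)=1748 g(25,21)=252 g(25,23)=23 g(25,25)=1
t=26: g(26,-26)=1 g(26,-24)=24 g(26,-22)=275 g(26,-20)=2000 g(26,-18)=10350 g(26,-16)=40480 g(26,-14)=123970 g(26,-12)=303600 g(26,-10)=600875 g(26,-8)=961400 g(26,-6)=1225785 g(26,-4)=1188640 g(26,-2)=742900 g(26,2)=742900 g(26,4)=1188640 g(26,6)=1225785 g(26,8)=961400 g(26,10)=600875 g(26,12)=303600 g(26,14)=123970 g(26,16)=40480 g(26,18)=10350 g(26,20)=2000 g(26,22)=275 g(26,24)=24 g(26,26)=1
t=27: g(27,-27)=1 g(27,-25)=25 g(27,-23)=299 g(27,-21)=2275 g(27,-19)=12350 g(27,-17)=50830 g(27,-15)=164450 g(27,-13)=427570 g(27,-11)=904475 g(27,-9)=1562275 g(27,-7)=2187185 g(27,-5)=2414425 g(27,-3)=1931540 g(27,-1)=742900 g(27,1)=742900 g(27,3)=1931540 g(27,5)=2414425 g(27,7)=2187185 g(27,9)=1562275 g(27,11)=904475 g(27,13)=427570 g(27,15)=164450 g(27,17)=50830 g(27,19)=12350 g(27,21)=2275 g(27,23)=299 g(27,25)=25 g(27,27)=1
t=28: g(28,-28)=1 g(28,-26)=26 g(28,-24)=324 g(28,-22)=2574 g(28,-20)=14625 g(28,-18)=63180 g(28,-16)=215280 g(28,-14)=592020 g(28,-12)=1332045 g(28,-10)=2466750 g(28,-8)=3749460 g(28,-6)=4601610 g(28,-4)=4345965 g(28,-2)=2674440 g(28,2)=2674440 g(28,4)=4345965 g(28,6)=4601610 g(28,8)=3749460 g(28,10)=2466750 g(28,12)=1332045 g(28,14)=592020 g(28,16)=215280 g(28,18)=63180 g(28,20)=14625 g(28,22)=2574 g(28,24)=324 g(28,26)=26 g(28,28)=1
t=29: g(29,-29)=1 g(29,-27)=27 g(29,-25)=350 g(29,-23)=2898 g(29,-21)=17199 g(29,-19)=77805 g(29,-17)=278460 g(29,-15)=807300 g(29,-13)=1924065 g(29,-11)=3798795 g(29,-9)=6216210 g(29,-7)=8351070 g(29,-5)=8947575 g(29,-3)=7020405 g(29,-1)=2674440 g(29,1)=2674440 g(29,3)=7020405 g(29,5)=8947575 g(29,7)=8351070 g(29,9)=6216210 g(29,11)=3798795 g(29,13)=1924065 g(29,15)=807300 g(29,17)=278460 g(29,19)=77805 g(29,21)=17199 g(29,23)=2898 g(29,25)=350 g(29,27)=27 g(29,29)=1
t=30: g(30,-30)=1 g(30,-28)=28 g(30,-26)=377 g(30,-24)=3248 g(30,-22)=20097 g(30,-20)=95004 g(30,-18)=356265 g(30,-16)=1085760 g(30,-14)=2731365 g(30,-12)=5722860 g(30,-10)=10015005 g(30,-8)=14567280 g(30,-6)=17298645 g(30,-4)=15967980 g(30,-2)=9694845 g(30,2)=9694845 g(30,4)=15967980 g(30,6)=17298645 g(30,8)=14567280 g(30,10)=10015005 g(30,12)=5722860 g(30,14)=2731365 g(30,16)=1085760 g(30,18)=356265 g(30,20)=95004 g(30,22)=20097 g(30,24)=3248 g(30,26)=377 g(30,28)=28 g(30,30)=1
Paths never hitting 0: Σ_s g(30,s) = 155117520
Paths hitting 0: 2^30 - 155117520 = 918624304
P = 918624304/1073741824 = 57414019/67108864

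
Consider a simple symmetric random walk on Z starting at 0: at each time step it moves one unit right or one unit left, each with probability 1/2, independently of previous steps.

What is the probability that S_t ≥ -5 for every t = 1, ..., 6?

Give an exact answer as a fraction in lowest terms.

Let f(t,s) = #length-t paths at position s with S_1..S_t all ≥ -5.
f(t,s) = f(t-1,s-1) + f(t-1,s+1) for s ≥ -5; f(t,s) = 0 for s < -5.
t=0: f(0,0)=1
t=1: f(1,-1)=1 f(1,1)=1
t=2: f(2,-2)=1 f(2,0)=2 f(2,2)=1
t=3: f(3,-3)=1 f(3,-1)=3 f(3,1)=3 f(3,3)=1
t=4: f(4,-4)=1 f(4,-2)=4 f(4,0)=6 f(4,2)=4 f(4,4)=1
t=5: f(5,-5)=1 f(5,-3)=5 f(5,-1)=10 f(5,1)=10 f(5,3)=5 f(5,5)=1
t=6: f(6,-4)=6 f(6,-2)=15 f(6,0)=20 f(6,2)=15 f(6,4)=6 f(6,6)=1
Σ_s f(6,s) = 63
P = 63/64 = 63/64

Answer: 63/64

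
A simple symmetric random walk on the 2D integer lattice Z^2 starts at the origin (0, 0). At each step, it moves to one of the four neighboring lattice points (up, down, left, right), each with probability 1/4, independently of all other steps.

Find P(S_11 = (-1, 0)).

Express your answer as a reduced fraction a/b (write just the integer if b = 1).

Answer: 53361/1048576

Derivation:
Let h be the number of horizontal steps (so 11-h are vertical). To end at (-1,0) need (h-1)/2 right-steps and ((11-h)+0)/2 up-steps.
Sum over h with 1 ≤ h ≤ 11, h ≡ 1 (mod 2), 11-h ≡ 0 (mod 2):
h=1: C(11,1)·C(1,0)·C(10,5) = 11·1·252 = 2772
h=3: C(11,3)·C(3,1)·C(8,4) = 165·3·70 = 34650
h=5: C(11,5)·C(5,2)·C(6,3) = 462·10·20 = 92400
h=7: C(11,7)·C(7,3)·C(4,2) = 330·35·6 = 69300
h=9: C(11,9)·C(9,4)·C(2,1) = 55·126·2 = 13860
h=11: C(11,11)·C(11,5)·C(0,0) = 1·462·1 = 462
Total favorable: 213444
Total paths: 4^11 = 4194304
P = 213444/4194304 = 53361/1048576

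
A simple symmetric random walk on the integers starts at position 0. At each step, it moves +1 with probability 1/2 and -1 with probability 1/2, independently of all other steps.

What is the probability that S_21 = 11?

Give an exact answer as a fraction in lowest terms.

Answer: 20349/2097152

Derivation:
To reach position 11 after 21 steps: need 16 steps of +1 and 5 of -1.
Favorable paths: C(21,16) = 20349
Total paths: 2^21 = 2097152
P = 20349/2097152 = 20349/2097152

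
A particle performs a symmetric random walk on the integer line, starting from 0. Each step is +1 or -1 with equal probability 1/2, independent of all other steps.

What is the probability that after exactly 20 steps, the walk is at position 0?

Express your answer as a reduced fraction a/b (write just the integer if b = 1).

To return to 0 after 20 steps: need exactly 10 steps of +1 and 10 of -1.
Favorable paths: C(20,10) = 184756
Total paths: 2^20 = 1048576
P = 184756/1048576 = 46189/262144

Answer: 46189/262144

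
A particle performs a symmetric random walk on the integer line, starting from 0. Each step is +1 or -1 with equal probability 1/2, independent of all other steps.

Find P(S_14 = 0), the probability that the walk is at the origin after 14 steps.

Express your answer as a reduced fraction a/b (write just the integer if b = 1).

Answer: 429/2048

Derivation:
To return to 0 after 14 steps: need exactly 7 steps of +1 and 7 of -1.
Favorable paths: C(14,7) = 3432
Total paths: 2^14 = 16384
P = 3432/16384 = 429/2048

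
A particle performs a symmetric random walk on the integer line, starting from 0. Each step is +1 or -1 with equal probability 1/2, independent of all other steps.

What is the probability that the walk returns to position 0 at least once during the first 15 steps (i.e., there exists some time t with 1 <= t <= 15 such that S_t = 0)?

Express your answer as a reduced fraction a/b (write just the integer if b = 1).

Count via complement. Let g(t,s) = #length-t paths at position s with S_1..S_t all ≠ 0.
g(t,s) = g(t-1,s-1) + g(t-1,s+1) for s ≠ 0; g(t,0) = 0.
t=0: g(0,0)=1
t=1: g(1,-1)=1 g(1,1)=1
t=2: g(2,-2)=1 g(2,2)=1
t=3: g(3,-3)=1 g(3,-1)=1 g(3,1)=1 g(3,3)=1
t=4: g(4,-4)=1 g(4,-2)=2 g(4,2)=2 g(4,4)=1
t=5: g(5,-5)=1 g(5,-3)=3 g(5,-1)=2 g(5,1)=2 g(5,3)=3 g(5,5)=1
t=6: g(6,-6)=1 g(6,-4)=4 g(6,-2)=5 g(6,2)=5 g(6,4)=4 g(6,6)=1
t=7: g(7,-7)=1 g(7,-5)=5 g(7,-3)=9 g(7,-1)=5 g(7,1)=5 g(7,3)=9 g(7,5)=5 g(7,7)=1
t=8: g(8,-8)=1 g(8,-6)=6 g(8,-4)=14 g(8,-2)=14 g(8,2)=14 g(8,4)=14 g(8,6)=6 g(8,8)=1
t=9: g(9,-9)=1 g(9,-7)=7 g(9,-5)=20 g(9,-3)=28 g(9,-1)=14 g(9,1)=14 g(9,3)=28 g(9,5)=20 g(9,7)=7 g(9,9)=1
t=10: g(10,-10)=1 g(10,-8)=8 g(10,-6)=27 g(10,-4)=48 g(10,-2)=42 g(10,2)=42 g(10,4)=48 g(10,6)=27 g(10,8)=8 g(10,10)=1
t=11: g(11,-11)=1 g(11,-9)=9 g(11,-7)=35 g(11,-5)=75 g(11,-3)=90 g(11,-1)=42 g(11,1)=42 g(11,3)=90 g(11,5)=75 g(11,7)=35 g(11,9)=9 g(11,11)=1
t=12: g(12,-12)=1 g(12,-10)=10 g(12,-8)=44 g(12,-6)=110 g(12,-4)=165 g(12,-2)=132 g(12,2)=132 g(12,4)=165 g(12,6)=110 g(12,8)=44 g(12,10)=10 g(12,12)=1
t=13: g(13,-13)=1 g(13,-11)=11 g(13,-9)=54 g(13,-7)=154 g(13,-5)=275 g(13,-3)=297 g(13,-1)=132 g(13,1)=132 g(13,3)=297 g(13,5)=275 g(13,7)=154 g(13,9)=54 g(13,11)=11 g(13,13)=1
t=14: g(14,-14)=1 g(14,-12)=12 g(14,-10)=65 g(14,-8)=208 g(14,-6)=429 g(14,-4)=572 g(14,-2)=429 g(14,2)=429 g(14,4)=572 g(14,6)=429 g(14,8)=208 g(14,10)=65 g(14,12)=12 g(14,14)=1
t=15: g(15,-15)=1 g(15,-13)=13 g(15,-11)=77 g(15,-9)=273 g(15,-7)=637 g(15,-5)=1001 g(15,-3)=1001 g(15,-1)=429 g(15,1)=429 g(15,3)=1001 g(15,5)=1001 g(15,7)=637 g(15,9)=273 g(15,11)=77 g(15,13)=13 g(15,15)=1
Paths never hitting 0: Σ_s g(15,s) = 6864
Paths hitting 0: 2^15 - 6864 = 25904
P = 25904/32768 = 1619/2048

Answer: 1619/2048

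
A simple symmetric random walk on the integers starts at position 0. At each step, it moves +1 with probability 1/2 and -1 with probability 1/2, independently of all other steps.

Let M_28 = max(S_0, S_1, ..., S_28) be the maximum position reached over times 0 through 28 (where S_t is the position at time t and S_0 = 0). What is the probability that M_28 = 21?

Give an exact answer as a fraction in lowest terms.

Let M_28 = max(S_0,...,S_28). Use the reflection principle: for j ≥ 1, #{paths with M_28 ≥ j} = #{S_28 ≥ j} + #{S_28 ≥ j+1}.
By reflection, #{M_28 ≥ 21} = #{S_28 ≥ 21} + #{S_28 ≥ 22} = 3683 + 3683 = 7366.
#{M_28 ≥ 22} = #{S_28 ≥ 22} + #{S_28 ≥ 23} = 3683 + 407 = 4090.
#{M_28 = 21} = 7366 - 4090 = 3276.
P(M_28 = 21) = 3276/268435456 = 819/67108864

Answer: 819/67108864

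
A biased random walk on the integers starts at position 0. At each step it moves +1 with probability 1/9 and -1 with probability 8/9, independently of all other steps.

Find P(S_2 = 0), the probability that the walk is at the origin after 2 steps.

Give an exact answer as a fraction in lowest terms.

Answer: 16/81

Derivation:
To be at 0 after 2 steps: need exactly 1 step of +1 and 1 of -1.
Number of such sequences: C(2,1) = 2
Each has probability (1/9)^1 · (8/9)^1 = 8/81
P = 2 · 8/81 = 16/81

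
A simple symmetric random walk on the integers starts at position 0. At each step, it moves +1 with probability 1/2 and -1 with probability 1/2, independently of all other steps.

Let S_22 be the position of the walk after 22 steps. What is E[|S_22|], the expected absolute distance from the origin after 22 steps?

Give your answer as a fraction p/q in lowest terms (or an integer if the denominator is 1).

S_22 takes values m ≡ 0 (mod 2) with |m| ≤ 22; P(S_22=m) = C(22,(22+m)/2)/2^22.
Total paths: 2^22 = 4194304
Distribution: P(S=-22)=1/4194304, P(S=-20)=22/4194304, P(S=-18)=231/4194304, P(S=-16)=1540/4194304, P(S=-14)=7315/4194304, P(S=-12)=26334/4194304, P(S=-10)=74613/4194304, P(S=-8)=170544/4194304, P(S=-6)=319770/4194304, P(S=-4)=497420/4194304, P(S=-2)=646646/4194304, P(S=0)=705432/4194304, P(S=2)=646646/4194304, P(S=4)=497420/4194304, P(S=6)=319770/4194304, P(S=8)=170544/4194304, P(S=10)=74613/4194304, P(S=12)=26334/4194304, P(S=14)=7315/4194304, P(S=16)=1540/4194304, P(S=18)=231/4194304, P(S=20)=22/4194304, P(S=22)=1/4194304
E[|S_22|] = Σ_m |m|·P(S_22=m) = 15519504/4194304 = 969969/262144

Answer: 969969/262144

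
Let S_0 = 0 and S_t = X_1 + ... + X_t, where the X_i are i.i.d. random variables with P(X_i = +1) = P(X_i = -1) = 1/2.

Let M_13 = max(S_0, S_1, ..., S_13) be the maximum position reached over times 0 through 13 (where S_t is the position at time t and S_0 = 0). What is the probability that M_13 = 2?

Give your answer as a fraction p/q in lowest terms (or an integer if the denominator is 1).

Let M_13 = max(S_0,...,S_13). Use the reflection principle: for j ≥ 1, #{paths with M_13 ≥ j} = #{S_13 ≥ j} + #{S_13 ≥ j+1}.
By reflection, #{M_13 ≥ 2} = #{S_13 ≥ 2} + #{S_13 ≥ 3} = 2380 + 2380 = 4760.
#{M_13 ≥ 3} = #{S_13 ≥ 3} + #{S_13 ≥ 4} = 2380 + 1093 = 3473.
#{M_13 = 2} = 4760 - 3473 = 1287.
P(M_13 = 2) = 1287/8192 = 1287/8192

Answer: 1287/8192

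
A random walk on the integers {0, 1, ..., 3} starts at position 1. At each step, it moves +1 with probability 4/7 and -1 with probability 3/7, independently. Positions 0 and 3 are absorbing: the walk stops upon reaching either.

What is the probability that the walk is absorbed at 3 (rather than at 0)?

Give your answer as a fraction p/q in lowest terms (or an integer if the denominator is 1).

Biased walk: p = 4/7, q = 3/7, r = q/p = 3/4
Gambler's ruin: P(hit 3 before 0 | start at 1) = (1 - r^a)/(1 - r^N)
r^1 = 3/4; r^3 = 27/64
P = (1 - 3/4) / (1 - 27/64) = 1/4 / 37/64 = 16/37

Answer: 16/37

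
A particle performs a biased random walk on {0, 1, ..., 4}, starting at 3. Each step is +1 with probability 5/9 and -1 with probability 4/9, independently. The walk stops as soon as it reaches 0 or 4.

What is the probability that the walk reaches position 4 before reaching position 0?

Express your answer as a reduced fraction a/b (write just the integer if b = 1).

Biased walk: p = 5/9, q = 4/9, r = q/p = 4/5
Gambler's ruin: P(hit 4 before 0 | start at 3) = (1 - r^a)/(1 - r^N)
r^3 = 64/125; r^4 = 256/625
P = (1 - 64/125) / (1 - 256/625) = 61/125 / 369/625 = 305/369

Answer: 305/369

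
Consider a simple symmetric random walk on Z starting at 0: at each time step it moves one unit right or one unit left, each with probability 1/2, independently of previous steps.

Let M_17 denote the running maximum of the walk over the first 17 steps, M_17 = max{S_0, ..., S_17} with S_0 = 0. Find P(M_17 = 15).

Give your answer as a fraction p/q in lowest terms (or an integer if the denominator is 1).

Let M_17 = max(S_0,...,S_17). Use the reflection principle: for j ≥ 1, #{paths with M_17 ≥ j} = #{S_17 ≥ j} + #{S_17 ≥ j+1}.
By reflection, #{M_17 ≥ 15} = #{S_17 ≥ 15} + #{S_17 ≥ 16} = 18 + 1 = 19.
#{M_17 ≥ 16} = #{S_17 ≥ 16} + #{S_17 ≥ 17} = 1 + 1 = 2.
#{M_17 = 15} = 19 - 2 = 17.
P(M_17 = 15) = 17/131072 = 17/131072

Answer: 17/131072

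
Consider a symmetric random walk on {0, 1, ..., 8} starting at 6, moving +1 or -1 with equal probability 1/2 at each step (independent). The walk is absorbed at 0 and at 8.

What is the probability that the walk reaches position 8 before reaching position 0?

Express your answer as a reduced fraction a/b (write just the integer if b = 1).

Answer: 3/4

Derivation:
Symmetric walk (p = 1/2): the harmonic-function argument gives P(hit 8 before 0 | start at 6) = a/N.
P = 6/8 = 3/4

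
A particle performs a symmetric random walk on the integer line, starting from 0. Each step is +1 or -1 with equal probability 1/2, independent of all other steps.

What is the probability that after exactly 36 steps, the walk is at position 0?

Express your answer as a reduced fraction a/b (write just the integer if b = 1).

To return to 0 after 36 steps: need exactly 18 steps of +1 and 18 of -1.
Favorable paths: C(36,18) = 9075135300
Total paths: 2^36 = 68719476736
P = 9075135300/68719476736 = 2268783825/17179869184

Answer: 2268783825/17179869184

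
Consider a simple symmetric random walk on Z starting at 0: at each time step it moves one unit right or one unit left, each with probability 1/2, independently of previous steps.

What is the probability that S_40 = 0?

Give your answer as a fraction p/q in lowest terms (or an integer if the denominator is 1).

To return to 0 after 40 steps: need exactly 20 steps of +1 and 20 of -1.
Favorable paths: C(40,20) = 137846528820
Total paths: 2^40 = 1099511627776
P = 137846528820/1099511627776 = 34461632205/274877906944

Answer: 34461632205/274877906944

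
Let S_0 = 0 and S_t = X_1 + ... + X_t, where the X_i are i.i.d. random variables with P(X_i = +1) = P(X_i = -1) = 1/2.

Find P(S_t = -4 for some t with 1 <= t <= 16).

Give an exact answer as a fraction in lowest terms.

Answer: 10889/32768

Derivation:
Count via complement. Let g(t,s) = #length-t paths at position s with S_1..S_t all ≠ -4.
g(t,s) = g(t-1,s-1) + g(t-1,s+1) for s ≠ -4; g(t,-4) = 0.
t=0: g(0,0)=1
t=1: g(1,-1)=1 g(1,1)=1
t=2: g(2,-2)=1 g(2,0)=2 g(2,2)=1
t=3: g(3,-3)=1 g(3,-1)=3 g(3,1)=3 g(3,3)=1
t=4: g(4,-2)=4 g(4,0)=6 g(4,2)=4 g(4,4)=1
t=5: g(5,-3)=4 g(5,-1)=10 g(5,1)=10 g(5,3)=5 g(5,5)=1
t=6: g(6,-2)=14 g(6,0)=20 g(6,2)=15 g(6,4)=6 g(6,6)=1
t=7: g(7,-3)=14 g(7,-1)=34 g(7,1)=35 g(7,3)=21 g(7,5)=7 g(7,7)=1
t=8: g(8,-2)=48 g(8,0)=69 g(8,2)=56 g(8,4)=28 g(8,6)=8 g(8,8)=1
t=9: g(9,-3)=48 g(9,-1)=117 g(9,1)=125 g(9,3)=84 g(9,5)=36 g(9,7)=9 g(9,9)=1
t=10: g(10,-2)=165 g(10,0)=242 g(10,2)=209 g(10,4)=120 g(10,6)=45 g(10,8)=10 g(10,10)=1
t=11: g(11,-3)=165 g(11,-1)=407 g(11,1)=451 g(11,3)=329 g(11,5)=165 g(11,7)=55 g(11,9)=11 g(11,11)=1
t=12: g(12,-2)=572 g(12,0)=858 g(12,2)=780 g(12,4)=494 g(12,6)=220 g(12,8)=66 g(12,10)=12 g(12,12)=1
t=13: g(13,-3)=572 g(13,-1)=1430 g(13,1)=1638 g(13,3)=1274 g(13,5)=714 g(13,7)=286 g(13,9)=78 g(13,11)=13 g(13,13)=1
t=14: g(14,-2)=2002 g(14,0)=3068 g(14,2)=2912 g(14,4)=1988 g(14,6)=1000 g(14,8)=364 g(14,10)=91 g(14,12)=14 g(14,14)=1
t=15: g(15,-3)=2002 g(15,-1)=5070 g(15,1)=5980 g(15,3)=4900 g(15,5)=2988 g(15,7)=1364 g(15,9)=455 g(15,11)=105 g(15,13)=15 g(15,15)=1
t=16: g(16,-2)=7072 g(16,0)=11050 g(16,2)=10880 g(16,4)=7888 g(16,6)=4352 g(16,8)=1819 g(16,10)=560 g(16,12)=120 g(16,14)=16 g(16,16)=1
Paths never hitting -4: Σ_s g(16,s) = 43758
Paths hitting -4: 2^16 - 43758 = 21778
P = 21778/65536 = 10889/32768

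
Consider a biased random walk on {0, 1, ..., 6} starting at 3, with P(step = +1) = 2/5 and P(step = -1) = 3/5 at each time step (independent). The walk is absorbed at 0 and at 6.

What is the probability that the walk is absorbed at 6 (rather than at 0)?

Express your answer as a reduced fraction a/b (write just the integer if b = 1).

Answer: 8/35

Derivation:
Biased walk: p = 2/5, q = 3/5, r = q/p = 3/2
Gambler's ruin: P(hit 6 before 0 | start at 3) = (1 - r^a)/(1 - r^N)
r^3 = 27/8; r^6 = 729/64
P = (1 - 27/8) / (1 - 729/64) = -19/8 / -665/64 = 8/35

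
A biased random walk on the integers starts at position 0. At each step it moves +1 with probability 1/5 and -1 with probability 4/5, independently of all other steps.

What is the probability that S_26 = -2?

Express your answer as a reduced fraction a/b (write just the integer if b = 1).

Answer: 103698764136448/59604644775390625

Derivation:
To reach position -2 after 26 steps: need 12 steps of +1 and 14 steps of -1.
Number of such sequences: C(26,12) = 9657700
Each has probability (1/5)^12 · (4/5)^14 = 268435456/1490116119384765625
P = 9657700 · 268435456/1490116119384765625 = 103698764136448/59604644775390625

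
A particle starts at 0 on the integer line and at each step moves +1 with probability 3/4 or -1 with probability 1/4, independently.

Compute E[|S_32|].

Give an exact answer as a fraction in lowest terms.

Answer: 4612617913038233027/288230376151711744

Derivation:
S_32 takes values m ≡ 0 (mod 2) with |m| ≤ 32; P(S_32=m) = C(32,(32+m)/2) · (3/4)^((32+m)/2) · (1/4)^((32-m)/2).
Distribution: P(S=-32)=1/18446744073709551616, P(S=-30)=3/576460752303423488, P(S=-28)=279/1152921504606846976, P(S=-26)=4185/576460752303423488, P(S=-24)=364095/2305843009213693952, P(S=-22)=1529199/576460752303423488, P(S=-20)=41288373/1152921504606846976, P(S=-18)=230035221/576460752303423488, P(S=-16)=17252641575/4611686018427387904, P(S=-14)=17252641575/576460752303423488, P(S=-12)=238086453735/1152921504606846976, P(S=-10)=714259361205/576460752303423488, P(S=-8)=14999446585305/2305843009213693952, P(S=-6)=17307053752275/576460752303423488, P(S=-4)=140928866268525/1152921504606846976, P(S=-2)=253671959283345/576460752303423488, P(S=0)=12937269923450595/9223372036854775808, P(S=2)=2283047633550105/576460752303423488, P(S=4)=11415238167750525/1152921504606846976, P(S=6)=12616842185408475/576460752303423488, P(S=8)=98411369046186105/2305843009213693952, P(S=10)=42176301019794045/576460752303423488, P(S=12)=126528903059382135/1152921504606846976, P(S=14)=82518849821336175/576460752303423488, P(S=16)=742669648392025575/4611686018427387904, P(S=18)=89120357807043069/576460752303423488, P(S=20)=143963654919069573/1152921504606846976, P(S=22)=47987884973023191/576460752303423488, P(S=24)=102831182085049695/2305843009213693952, P(S=26)=10637708491556865/576460752303423488, P(S=28)=6382625094934119/1152921504606846976, P(S=30)=617673396283947/576460752303423488, P(S=32)=1853020188851841/18446744073709551616
E[|S_32|] = Σ_m |m|·P(S_32=m) = 4612617913038233027/288230376151711744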